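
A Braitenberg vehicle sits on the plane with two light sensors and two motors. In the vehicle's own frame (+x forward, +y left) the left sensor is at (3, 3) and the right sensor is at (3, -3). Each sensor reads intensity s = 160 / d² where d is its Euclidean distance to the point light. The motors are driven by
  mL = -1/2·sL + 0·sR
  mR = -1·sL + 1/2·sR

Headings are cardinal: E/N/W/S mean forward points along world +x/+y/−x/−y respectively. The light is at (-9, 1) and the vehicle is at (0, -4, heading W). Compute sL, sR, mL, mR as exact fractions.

left sensor world pos  = (-3, -7); dL² = 100
right sensor world pos = (-3, -1); dR² = 40
sL = 160/100 = 8/5
sR = 160/40 = 4
mL = -1/2·sL + 0·sR = -4/5
mR = -1·sL + 1/2·sR = 2/5

8/5 4 -4/5 2/5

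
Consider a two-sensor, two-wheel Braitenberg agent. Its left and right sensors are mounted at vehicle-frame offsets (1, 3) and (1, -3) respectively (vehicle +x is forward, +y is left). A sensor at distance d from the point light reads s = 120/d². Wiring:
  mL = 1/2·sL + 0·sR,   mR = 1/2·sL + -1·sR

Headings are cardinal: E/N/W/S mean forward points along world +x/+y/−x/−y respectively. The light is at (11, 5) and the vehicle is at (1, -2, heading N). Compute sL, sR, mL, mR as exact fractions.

left sensor world pos  = (-2, -1); dL² = 205
right sensor world pos = (4, -1); dR² = 85
sL = 120/205 = 24/41
sR = 120/85 = 24/17
mL = 1/2·sL + 0·sR = 12/41
mR = 1/2·sL + -1·sR = -780/697

24/41 24/17 12/41 -780/697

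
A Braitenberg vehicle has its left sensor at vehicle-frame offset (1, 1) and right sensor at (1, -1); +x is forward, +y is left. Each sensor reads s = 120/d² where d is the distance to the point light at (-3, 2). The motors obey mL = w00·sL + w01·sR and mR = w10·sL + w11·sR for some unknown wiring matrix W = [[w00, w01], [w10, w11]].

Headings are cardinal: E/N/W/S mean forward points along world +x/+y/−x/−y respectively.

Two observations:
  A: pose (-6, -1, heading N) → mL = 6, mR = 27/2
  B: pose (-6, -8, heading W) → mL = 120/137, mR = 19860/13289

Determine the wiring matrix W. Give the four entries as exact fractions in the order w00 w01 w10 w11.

obs A: pose=(-6,-1,N) → sL=6, sR=15, mL=6, mR=27/2
obs B: pose=(-6,-8,W) → sL=120/137, sR=120/97, mL=120/137, mR=19860/13289
sensor matrix S = [[6, 15], [120/137, 120/97]]; det S = -75960/13289
solve [mL_A; mL_B] = S·[w00; w01] and [mR_A; mR_B] = S·[w10; w11]:
  w00 = 1, w01 = 0, w10 = 1, w11 = 1/2

1 0 1 1/2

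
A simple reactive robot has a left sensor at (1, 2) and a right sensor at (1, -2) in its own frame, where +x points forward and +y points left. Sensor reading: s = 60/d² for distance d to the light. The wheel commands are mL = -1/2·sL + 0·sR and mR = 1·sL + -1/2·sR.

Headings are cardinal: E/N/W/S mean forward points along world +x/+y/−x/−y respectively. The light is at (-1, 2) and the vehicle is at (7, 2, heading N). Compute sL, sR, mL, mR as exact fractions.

left sensor world pos  = (5, 3); dL² = 37
right sensor world pos = (9, 3); dR² = 101
sL = 60/37 = 60/37
sR = 60/101 = 60/101
mL = -1/2·sL + 0·sR = -30/37
mR = 1·sL + -1/2·sR = 4950/3737

60/37 60/101 -30/37 4950/3737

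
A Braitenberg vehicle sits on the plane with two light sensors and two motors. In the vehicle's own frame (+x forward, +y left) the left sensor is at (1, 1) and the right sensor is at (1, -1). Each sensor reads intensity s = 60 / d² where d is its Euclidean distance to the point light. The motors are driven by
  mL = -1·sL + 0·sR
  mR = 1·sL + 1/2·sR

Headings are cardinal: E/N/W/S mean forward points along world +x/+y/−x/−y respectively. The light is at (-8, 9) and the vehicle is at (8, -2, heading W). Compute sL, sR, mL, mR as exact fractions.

left sensor world pos  = (7, -3); dL² = 369
right sensor world pos = (7, -1); dR² = 325
sL = 60/369 = 20/123
sR = 60/325 = 12/65
mL = -1·sL + 0·sR = -20/123
mR = 1·sL + 1/2·sR = 2038/7995

20/123 12/65 -20/123 2038/7995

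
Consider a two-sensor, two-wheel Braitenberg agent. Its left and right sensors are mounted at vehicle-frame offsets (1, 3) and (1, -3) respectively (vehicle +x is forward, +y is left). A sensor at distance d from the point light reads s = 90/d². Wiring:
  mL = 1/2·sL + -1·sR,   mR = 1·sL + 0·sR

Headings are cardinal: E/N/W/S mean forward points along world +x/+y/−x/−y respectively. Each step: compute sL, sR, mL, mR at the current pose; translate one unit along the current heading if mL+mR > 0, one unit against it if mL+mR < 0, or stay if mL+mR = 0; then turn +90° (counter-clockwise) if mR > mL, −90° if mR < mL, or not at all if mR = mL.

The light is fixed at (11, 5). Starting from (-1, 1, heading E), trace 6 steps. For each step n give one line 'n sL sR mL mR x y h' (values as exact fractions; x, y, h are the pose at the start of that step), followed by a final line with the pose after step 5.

0 45/61 9/17 -333/2074 45/61 -1 1 E
1 18/41 90/73 -3033/2993 18/41 0 1 N
2 45/104 45/74 -3015/7696 45/104 0 0 W
3 10/13 10/29 15/377 10/13 -1 0 S
4 9/13 45/101 -261/2626 9/13 -1 -1 E
5 90/221 90/89 -15885/19669 90/221 0 -1 N
final 0 -2 W

n=0: pose=(-1,1,E); sL=45/61, sR=9/17; mL=-333/2074, mR=45/61; mL+mR=1197/2074 → advance +1; mR−mL=1863/2074 → turn +1·90°
n=1: pose=(0,1,N); sL=18/41, sR=90/73; mL=-3033/2993, mR=18/41; mL+mR=-1719/2993 → advance -1; mR−mL=4347/2993 → turn +1·90°
n=2: pose=(0,0,W); sL=45/104, sR=45/74; mL=-3015/7696, mR=45/104; mL+mR=315/7696 → advance +1; mR−mL=6345/7696 → turn +1·90°
n=3: pose=(-1,0,S); sL=10/13, sR=10/29; mL=15/377, mR=10/13; mL+mR=305/377 → advance +1; mR−mL=275/377 → turn +1·90°
n=4: pose=(-1,-1,E); sL=9/13, sR=45/101; mL=-261/2626, mR=9/13; mL+mR=1557/2626 → advance +1; mR−mL=2079/2626 → turn +1·90°
n=5: pose=(0,-1,N); sL=90/221, sR=90/89; mL=-15885/19669, mR=90/221; mL+mR=-7875/19669 → advance -1; mR−mL=23895/19669 → turn +1·90°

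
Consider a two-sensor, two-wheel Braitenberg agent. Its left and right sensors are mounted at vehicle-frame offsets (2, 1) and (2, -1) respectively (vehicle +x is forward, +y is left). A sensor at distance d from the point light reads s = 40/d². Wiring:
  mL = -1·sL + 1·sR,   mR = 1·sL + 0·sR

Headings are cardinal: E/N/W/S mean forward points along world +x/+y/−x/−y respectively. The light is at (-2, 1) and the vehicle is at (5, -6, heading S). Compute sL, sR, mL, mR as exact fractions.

left sensor world pos  = (6, -8); dL² = 145
right sensor world pos = (4, -8); dR² = 117
sL = 40/145 = 8/29
sR = 40/117 = 40/117
mL = -1·sL + 1·sR = 224/3393
mR = 1·sL + 0·sR = 8/29

8/29 40/117 224/3393 8/29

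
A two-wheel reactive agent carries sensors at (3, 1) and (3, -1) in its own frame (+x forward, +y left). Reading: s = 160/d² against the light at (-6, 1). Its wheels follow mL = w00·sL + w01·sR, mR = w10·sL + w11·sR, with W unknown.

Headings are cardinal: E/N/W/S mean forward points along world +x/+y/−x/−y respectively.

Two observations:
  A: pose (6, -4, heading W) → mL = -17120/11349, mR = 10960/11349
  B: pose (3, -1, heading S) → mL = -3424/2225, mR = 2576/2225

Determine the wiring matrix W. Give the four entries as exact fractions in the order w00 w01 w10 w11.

obs A: pose=(6,-4,W) → sL=160/117, sR=160/97, mL=-17120/11349, mR=10960/11349
obs B: pose=(3,-1,S) → sL=32/25, sR=160/89, mL=-3424/2225, mR=2576/2225
sensor matrix S = [[160/117, 160/97], [32/25, 160/89]]; det S = 1753088/5050305
solve [mL_A; mL_B] = S·[w00; w01] and [mR_A; mR_B] = S·[w10; w11]:
  w00 = -1/2, w01 = -1/2, w10 = -1/2, w11 = 1

-1/2 -1/2 -1/2 1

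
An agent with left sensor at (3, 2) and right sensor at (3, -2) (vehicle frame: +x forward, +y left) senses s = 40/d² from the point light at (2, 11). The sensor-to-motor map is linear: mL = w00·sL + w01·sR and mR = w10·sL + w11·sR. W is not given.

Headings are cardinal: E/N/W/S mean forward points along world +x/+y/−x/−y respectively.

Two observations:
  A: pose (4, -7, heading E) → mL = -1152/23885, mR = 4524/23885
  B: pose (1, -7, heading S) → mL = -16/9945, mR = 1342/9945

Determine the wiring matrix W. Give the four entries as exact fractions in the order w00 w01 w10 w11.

-1 1 1 1/2

obs A: pose=(4,-7,E) → sL=40/281, sR=8/85, mL=-1152/23885, mR=4524/23885
obs B: pose=(1,-7,S) → sL=20/221, sR=4/45, mL=-16/9945, mR=1342/9945
sensor matrix S = [[40/281, 8/85], [20/221, 4/45]]; det S = 39296/9501453
solve [mL_A; mL_B] = S·[w00; w01] and [mR_A; mR_B] = S·[w10; w11]:
  w00 = -1, w01 = 1, w10 = 1, w11 = 1/2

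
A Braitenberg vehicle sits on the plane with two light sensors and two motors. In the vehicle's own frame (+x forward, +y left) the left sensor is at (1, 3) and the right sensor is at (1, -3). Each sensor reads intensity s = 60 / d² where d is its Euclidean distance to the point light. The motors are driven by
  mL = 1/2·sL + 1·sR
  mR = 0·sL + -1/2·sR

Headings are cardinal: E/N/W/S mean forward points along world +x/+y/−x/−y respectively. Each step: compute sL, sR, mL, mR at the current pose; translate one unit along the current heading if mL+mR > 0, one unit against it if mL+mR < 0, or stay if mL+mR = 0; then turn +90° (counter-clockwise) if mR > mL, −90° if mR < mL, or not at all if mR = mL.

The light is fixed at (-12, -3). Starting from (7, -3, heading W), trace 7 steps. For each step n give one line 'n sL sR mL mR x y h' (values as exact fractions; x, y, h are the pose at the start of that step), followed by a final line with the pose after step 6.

n=0: pose=(7,-3,W); sL=20/111, sR=20/111; mL=10/37, mR=-10/111; mL+mR=20/111 → advance +1; mR−mL=-40/111 → turn -1·90°
n=1: pose=(6,-3,N); sL=30/113, sR=30/221; mL=6705/24973, mR=-15/221; mL+mR=5010/24973 → advance +1; mR−mL=-8400/24973 → turn -1·90°
n=2: pose=(6,-2,E); sL=60/377, sR=12/73; mL=6714/27521, mR=-6/73; mL+mR=4452/27521 → advance +1; mR−mL=-8976/27521 → turn -1·90°
n=3: pose=(7,-2,S); sL=15/121, sR=15/64; mL=2295/7744, mR=-15/128; mL+mR=2775/15488 → advance +1; mR−mL=-6405/15488 → turn -1·90°
n=4: pose=(7,-3,W); sL=20/111, sR=20/111; mL=10/37, mR=-10/111; mL+mR=20/111 → advance +1; mR−mL=-40/111 → turn -1·90°
n=5: pose=(6,-3,N); sL=30/113, sR=30/221; mL=6705/24973, mR=-15/221; mL+mR=5010/24973 → advance +1; mR−mL=-8400/24973 → turn -1·90°
n=6: pose=(6,-2,E); sL=60/377, sR=12/73; mL=6714/27521, mR=-6/73; mL+mR=4452/27521 → advance +1; mR−mL=-8976/27521 → turn -1·90°

0 20/111 20/111 10/37 -10/111 7 -3 W
1 30/113 30/221 6705/24973 -15/221 6 -3 N
2 60/377 12/73 6714/27521 -6/73 6 -2 E
3 15/121 15/64 2295/7744 -15/128 7 -2 S
4 20/111 20/111 10/37 -10/111 7 -3 W
5 30/113 30/221 6705/24973 -15/221 6 -3 N
6 60/377 12/73 6714/27521 -6/73 6 -2 E
final 7 -2 S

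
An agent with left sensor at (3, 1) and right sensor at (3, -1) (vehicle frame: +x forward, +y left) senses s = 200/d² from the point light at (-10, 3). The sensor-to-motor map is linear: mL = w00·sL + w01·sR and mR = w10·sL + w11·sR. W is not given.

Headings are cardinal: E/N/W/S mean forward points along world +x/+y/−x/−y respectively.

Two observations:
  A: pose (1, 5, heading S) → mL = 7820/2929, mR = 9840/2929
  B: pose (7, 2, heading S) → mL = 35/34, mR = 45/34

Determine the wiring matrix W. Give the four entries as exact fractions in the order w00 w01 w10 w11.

obs A: pose=(1,5,S) → sL=40/29, sR=200/101, mL=7820/2929, mR=9840/2929
obs B: pose=(7,2,S) → sL=10/17, sR=25/34, mL=35/34, mR=45/34
sensor matrix S = [[40/29, 200/101], [10/17, 25/34]]; det S = -7500/49793
solve [mL_A; mL_B] = S·[w00; w01] and [mR_A; mR_B] = S·[w10; w11]:
  w00 = 1/2, w01 = 1, w10 = 1, w11 = 1

1/2 1 1 1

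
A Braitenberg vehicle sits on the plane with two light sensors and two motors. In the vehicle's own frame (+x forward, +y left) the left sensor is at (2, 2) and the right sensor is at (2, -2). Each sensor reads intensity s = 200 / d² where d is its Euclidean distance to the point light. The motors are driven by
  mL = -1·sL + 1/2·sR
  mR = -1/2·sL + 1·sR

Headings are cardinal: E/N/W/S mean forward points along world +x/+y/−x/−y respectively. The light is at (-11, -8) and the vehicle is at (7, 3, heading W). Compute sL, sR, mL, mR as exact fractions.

200/337 8/17 -2052/5729 996/5729

left sensor world pos  = (5, 1); dL² = 337
right sensor world pos = (5, 5); dR² = 425
sL = 200/337 = 200/337
sR = 200/425 = 8/17
mL = -1·sL + 1/2·sR = -2052/5729
mR = -1/2·sL + 1·sR = 996/5729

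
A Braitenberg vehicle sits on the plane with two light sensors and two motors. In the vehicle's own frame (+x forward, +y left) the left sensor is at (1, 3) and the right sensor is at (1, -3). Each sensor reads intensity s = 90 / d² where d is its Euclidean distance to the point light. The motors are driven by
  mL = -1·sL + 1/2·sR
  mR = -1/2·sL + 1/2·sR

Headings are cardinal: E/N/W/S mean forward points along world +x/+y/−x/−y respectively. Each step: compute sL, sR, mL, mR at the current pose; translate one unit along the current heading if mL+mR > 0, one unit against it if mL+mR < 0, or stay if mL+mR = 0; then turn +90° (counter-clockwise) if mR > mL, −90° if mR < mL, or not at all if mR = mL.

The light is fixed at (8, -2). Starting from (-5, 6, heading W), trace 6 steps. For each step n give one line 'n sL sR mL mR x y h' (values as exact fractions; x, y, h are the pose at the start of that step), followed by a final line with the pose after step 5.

n=0: pose=(-5,6,W); sL=90/221, sR=90/317; mL=-18585/70057, mR=-4320/70057; mL+mR=-22905/70057 → advance -1; mR−mL=45/221 → turn +1·90°
n=1: pose=(-4,6,S); sL=9/13, sR=45/137; mL=-1881/3562, mR=-324/1781; mL+mR=-2529/3562 → advance -1; mR−mL=9/26 → turn +1·90°
n=2: pose=(-4,7,E); sL=18/53, sR=90/157; mL=-441/8321, mR=972/8321; mL+mR=531/8321 → advance +1; mR−mL=9/53 → turn +1·90°
n=3: pose=(-3,7,N); sL=45/148, sR=45/82; mL=-45/1517, mR=1485/12136; mL+mR=1125/12136 → advance +1; mR−mL=45/296 → turn +1·90°
n=4: pose=(-3,8,W); sL=90/193, sR=90/313; mL=-19485/60409, mR=-5400/60409; mL+mR=-24885/60409 → advance -1; mR−mL=45/193 → turn +1·90°
n=5: pose=(-2,8,S); sL=9/13, sR=9/25; mL=-333/650, mR=-54/325; mL+mR=-441/650 → advance -1; mR−mL=9/26 → turn +1·90°

0 90/221 90/317 -18585/70057 -4320/70057 -5 6 W
1 9/13 45/137 -1881/3562 -324/1781 -4 6 S
2 18/53 90/157 -441/8321 972/8321 -4 7 E
3 45/148 45/82 -45/1517 1485/12136 -3 7 N
4 90/193 90/313 -19485/60409 -5400/60409 -3 8 W
5 9/13 9/25 -333/650 -54/325 -2 8 S
final -2 9 E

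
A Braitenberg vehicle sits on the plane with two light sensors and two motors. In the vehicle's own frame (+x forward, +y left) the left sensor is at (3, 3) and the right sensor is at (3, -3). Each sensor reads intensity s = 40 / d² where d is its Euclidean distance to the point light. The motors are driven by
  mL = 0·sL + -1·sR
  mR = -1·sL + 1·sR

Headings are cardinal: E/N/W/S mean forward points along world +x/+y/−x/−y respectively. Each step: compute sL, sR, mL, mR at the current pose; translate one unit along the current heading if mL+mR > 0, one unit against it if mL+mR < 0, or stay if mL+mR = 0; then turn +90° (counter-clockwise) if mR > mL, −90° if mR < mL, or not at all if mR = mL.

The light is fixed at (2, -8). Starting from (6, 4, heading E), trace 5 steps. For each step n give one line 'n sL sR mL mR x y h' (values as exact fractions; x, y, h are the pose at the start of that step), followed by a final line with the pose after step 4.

0 20/137 4/13 -4/13 288/1781 6 4 E
1 8/45 40/261 -40/261 -32/1305 5 4 N
2 5/8 10/49 -10/49 -165/392 5 3 W
3 40/197 8/49 -8/49 -384/9653 6 3 N
4 4/5 4/17 -4/17 -48/85 6 2 W
final 7 2 N

n=0: pose=(6,4,E); sL=20/137, sR=4/13; mL=-4/13, mR=288/1781; mL+mR=-20/137 → advance -1; mR−mL=836/1781 → turn +1·90°
n=1: pose=(5,4,N); sL=8/45, sR=40/261; mL=-40/261, mR=-32/1305; mL+mR=-8/45 → advance -1; mR−mL=56/435 → turn +1·90°
n=2: pose=(5,3,W); sL=5/8, sR=10/49; mL=-10/49, mR=-165/392; mL+mR=-5/8 → advance -1; mR−mL=-85/392 → turn -1·90°
n=3: pose=(6,3,N); sL=40/197, sR=8/49; mL=-8/49, mR=-384/9653; mL+mR=-40/197 → advance -1; mR−mL=1192/9653 → turn +1·90°
n=4: pose=(6,2,W); sL=4/5, sR=4/17; mL=-4/17, mR=-48/85; mL+mR=-4/5 → advance -1; mR−mL=-28/85 → turn -1·90°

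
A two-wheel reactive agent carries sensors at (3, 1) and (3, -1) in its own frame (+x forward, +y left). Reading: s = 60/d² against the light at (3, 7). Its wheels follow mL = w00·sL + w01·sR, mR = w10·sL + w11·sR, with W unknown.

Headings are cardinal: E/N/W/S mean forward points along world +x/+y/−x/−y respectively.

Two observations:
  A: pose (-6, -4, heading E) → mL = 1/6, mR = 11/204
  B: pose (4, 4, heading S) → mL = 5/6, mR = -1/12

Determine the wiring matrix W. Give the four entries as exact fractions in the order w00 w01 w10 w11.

obs A: pose=(-6,-4,E) → sL=15/34, sR=1/3, mL=1/6, mR=11/204
obs B: pose=(4,4,S) → sL=3/2, sR=5/3, mL=5/6, mR=-1/12
sensor matrix S = [[15/34, 1/3], [3/2, 5/3]]; det S = 4/17
solve [mL_A; mL_B] = S·[w00; w01] and [mR_A; mR_B] = S·[w10; w11]:
  w00 = 0, w01 = 1/2, w10 = 1/2, w11 = -1/2

0 1/2 1/2 -1/2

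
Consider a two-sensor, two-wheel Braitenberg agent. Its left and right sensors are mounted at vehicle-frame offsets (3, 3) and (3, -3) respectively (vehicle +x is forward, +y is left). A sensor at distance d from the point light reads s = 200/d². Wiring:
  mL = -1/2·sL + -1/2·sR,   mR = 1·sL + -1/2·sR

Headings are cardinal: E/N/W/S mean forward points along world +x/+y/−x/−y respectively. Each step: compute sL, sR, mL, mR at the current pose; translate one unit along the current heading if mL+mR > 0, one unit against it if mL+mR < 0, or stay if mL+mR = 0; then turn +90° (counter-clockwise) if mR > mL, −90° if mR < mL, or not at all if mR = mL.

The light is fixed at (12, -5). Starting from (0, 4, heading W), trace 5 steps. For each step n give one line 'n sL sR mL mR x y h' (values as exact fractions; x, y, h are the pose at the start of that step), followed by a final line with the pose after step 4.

n=0: pose=(0,4,W); sL=200/261, sR=200/369; mL=-7000/10701, mR=5300/10701; mL+mR=-1700/10701 → advance -1; mR−mL=100/87 → turn +1·90°
n=1: pose=(1,4,S); sL=2, sR=25/29; mL=-83/58, mR=91/58; mL+mR=4/29 → advance +1; mR−mL=3 → turn +1·90°
n=2: pose=(1,3,E); sL=40/37, sR=200/89; mL=-5480/3293, mR=-140/3293; mL+mR=-5620/3293 → advance -1; mR−mL=60/37 → turn +1·90°
n=3: pose=(0,3,N); sL=100/173, sR=100/101; mL=-13700/17473, mR=1450/17473; mL+mR=-12250/17473 → advance -1; mR−mL=150/173 → turn +1·90°
n=4: pose=(0,2,W); sL=200/241, sR=8/13; mL=-2264/3133, mR=1636/3133; mL+mR=-628/3133 → advance -1; mR−mL=300/241 → turn +1·90°

0 200/261 200/369 -7000/10701 5300/10701 0 4 W
1 2 25/29 -83/58 91/58 1 4 S
2 40/37 200/89 -5480/3293 -140/3293 1 3 E
3 100/173 100/101 -13700/17473 1450/17473 0 3 N
4 200/241 8/13 -2264/3133 1636/3133 0 2 W
final 1 2 S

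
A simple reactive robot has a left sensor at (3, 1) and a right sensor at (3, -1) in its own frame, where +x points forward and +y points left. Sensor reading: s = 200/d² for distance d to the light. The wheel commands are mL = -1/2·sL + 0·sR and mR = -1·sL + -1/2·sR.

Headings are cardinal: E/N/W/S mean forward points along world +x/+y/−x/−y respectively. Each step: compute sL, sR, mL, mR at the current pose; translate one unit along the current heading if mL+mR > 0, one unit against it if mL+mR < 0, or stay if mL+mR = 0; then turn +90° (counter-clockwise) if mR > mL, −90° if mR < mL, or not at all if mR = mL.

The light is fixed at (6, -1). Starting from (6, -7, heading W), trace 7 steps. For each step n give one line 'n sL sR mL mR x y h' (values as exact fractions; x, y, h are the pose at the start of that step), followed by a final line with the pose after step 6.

n=0: pose=(6,-7,W); sL=100/29, sR=100/17; mL=-50/29, mR=-3150/493; mL+mR=-4000/493 → advance -1; mR−mL=-2300/493 → turn -1·90°
n=1: pose=(7,-7,N); sL=200/9, sR=200/13; mL=-100/9, mR=-3500/117; mL+mR=-1600/39 → advance -1; mR−mL=-2200/117 → turn -1·90°
n=2: pose=(7,-8,E); sL=50/13, sR=5/2; mL=-25/13, mR=-265/52; mL+mR=-365/52 → advance -1; mR−mL=-165/52 → turn -1·90°
n=3: pose=(6,-8,S); sL=200/101, sR=200/101; mL=-100/101, mR=-300/101; mL+mR=-400/101 → advance -1; mR−mL=-200/101 → turn -1·90°
n=4: pose=(6,-7,W); sL=100/29, sR=100/17; mL=-50/29, mR=-3150/493; mL+mR=-4000/493 → advance -1; mR−mL=-2300/493 → turn -1·90°
n=5: pose=(7,-7,N); sL=200/9, sR=200/13; mL=-100/9, mR=-3500/117; mL+mR=-1600/39 → advance -1; mR−mL=-2200/117 → turn -1·90°
n=6: pose=(7,-8,E); sL=50/13, sR=5/2; mL=-25/13, mR=-265/52; mL+mR=-365/52 → advance -1; mR−mL=-165/52 → turn -1·90°

0 100/29 100/17 -50/29 -3150/493 6 -7 W
1 200/9 200/13 -100/9 -3500/117 7 -7 N
2 50/13 5/2 -25/13 -265/52 7 -8 E
3 200/101 200/101 -100/101 -300/101 6 -8 S
4 100/29 100/17 -50/29 -3150/493 6 -7 W
5 200/9 200/13 -100/9 -3500/117 7 -7 N
6 50/13 5/2 -25/13 -265/52 7 -8 E
final 6 -8 S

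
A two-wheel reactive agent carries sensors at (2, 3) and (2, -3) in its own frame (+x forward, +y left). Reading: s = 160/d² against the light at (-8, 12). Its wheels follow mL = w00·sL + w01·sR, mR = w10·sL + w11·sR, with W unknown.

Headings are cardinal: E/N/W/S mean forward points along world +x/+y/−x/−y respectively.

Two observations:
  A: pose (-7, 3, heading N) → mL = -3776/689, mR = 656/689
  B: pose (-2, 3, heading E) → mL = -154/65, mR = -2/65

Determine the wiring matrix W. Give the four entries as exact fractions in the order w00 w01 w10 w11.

-1 -1 -1/2 1

obs A: pose=(-7,3,N) → sL=160/53, sR=32/13, mL=-3776/689, mR=656/689
obs B: pose=(-2,3,E) → sL=8/5, sR=10/13, mL=-154/65, mR=-2/65
sensor matrix S = [[160/53, 32/13], [8/5, 10/13]]; det S = -5568/3445
solve [mL_A; mL_B] = S·[w00; w01] and [mR_A; mR_B] = S·[w10; w11]:
  w00 = -1, w01 = -1, w10 = -1/2, w11 = 1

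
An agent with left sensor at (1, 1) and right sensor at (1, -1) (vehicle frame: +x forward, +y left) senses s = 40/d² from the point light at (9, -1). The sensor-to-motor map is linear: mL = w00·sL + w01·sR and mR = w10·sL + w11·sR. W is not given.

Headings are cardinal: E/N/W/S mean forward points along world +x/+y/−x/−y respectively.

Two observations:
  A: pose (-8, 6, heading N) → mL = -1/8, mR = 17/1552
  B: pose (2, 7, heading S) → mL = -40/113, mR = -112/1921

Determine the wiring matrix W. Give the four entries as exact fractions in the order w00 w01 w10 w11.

0 -1 -1/2 1/2

obs A: pose=(-8,6,N) → sL=10/97, sR=1/8, mL=-1/8, mR=17/1552
obs B: pose=(2,7,S) → sL=8/17, sR=40/113, mL=-40/113, mR=-112/1921
sensor matrix S = [[10/97, 1/8], [8/17, 40/113]]; det S = -4161/186337
solve [mL_A; mL_B] = S·[w00; w01] and [mR_A; mR_B] = S·[w10; w11]:
  w00 = 0, w01 = -1, w10 = -1/2, w11 = 1/2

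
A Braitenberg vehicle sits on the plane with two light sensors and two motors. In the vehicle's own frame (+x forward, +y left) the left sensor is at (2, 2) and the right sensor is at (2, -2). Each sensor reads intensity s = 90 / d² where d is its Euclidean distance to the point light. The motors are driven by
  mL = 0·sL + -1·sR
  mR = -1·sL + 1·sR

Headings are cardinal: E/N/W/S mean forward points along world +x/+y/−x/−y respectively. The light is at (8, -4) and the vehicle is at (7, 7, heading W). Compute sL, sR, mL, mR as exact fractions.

left sensor world pos  = (5, 5); dL² = 90
right sensor world pos = (5, 9); dR² = 178
sL = 90/90 = 1
sR = 90/178 = 45/89
mL = 0·sL + -1·sR = -45/89
mR = -1·sL + 1·sR = -44/89

1 45/89 -45/89 -44/89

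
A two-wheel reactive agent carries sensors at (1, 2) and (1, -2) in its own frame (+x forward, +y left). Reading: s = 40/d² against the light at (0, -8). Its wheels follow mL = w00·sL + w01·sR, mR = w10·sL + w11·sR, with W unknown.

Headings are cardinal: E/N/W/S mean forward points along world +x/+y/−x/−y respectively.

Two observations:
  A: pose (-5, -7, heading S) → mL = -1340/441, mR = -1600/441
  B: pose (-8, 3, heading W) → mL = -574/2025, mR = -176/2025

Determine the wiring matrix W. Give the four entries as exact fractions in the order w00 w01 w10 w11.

-1/2 -1 -1 1

obs A: pose=(-5,-7,S) → sL=40/9, sR=40/49, mL=-1340/441, mR=-1600/441
obs B: pose=(-8,3,W) → sL=20/81, sR=4/25, mL=-574/2025, mR=-176/2025
sensor matrix S = [[40/9, 40/49], [20/81, 4/25]]; det S = 10112/19845
solve [mL_A; mL_B] = S·[w00; w01] and [mR_A; mR_B] = S·[w10; w11]:
  w00 = -1/2, w01 = -1, w10 = -1, w11 = 1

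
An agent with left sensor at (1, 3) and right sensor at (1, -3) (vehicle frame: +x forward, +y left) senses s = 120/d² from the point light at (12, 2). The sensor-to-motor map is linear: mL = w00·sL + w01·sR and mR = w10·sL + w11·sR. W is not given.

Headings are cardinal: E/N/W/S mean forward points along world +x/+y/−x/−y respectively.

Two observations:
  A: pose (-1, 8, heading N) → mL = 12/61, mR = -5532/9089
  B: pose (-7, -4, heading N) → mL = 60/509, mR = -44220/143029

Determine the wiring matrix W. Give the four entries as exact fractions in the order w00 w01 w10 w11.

1/2 0 1/2 -1

obs A: pose=(-1,8,N) → sL=24/61, sR=120/149, mL=12/61, mR=-5532/9089
obs B: pose=(-7,-4,N) → sL=120/509, sR=120/281, mL=60/509, mR=-44220/143029
sensor matrix S = [[24/61, 120/149], [120/509, 120/281]]; det S = -28408320/1299990581
solve [mL_A; mL_B] = S·[w00; w01] and [mR_A; mR_B] = S·[w10; w11]:
  w00 = 1/2, w01 = 0, w10 = 1/2, w11 = -1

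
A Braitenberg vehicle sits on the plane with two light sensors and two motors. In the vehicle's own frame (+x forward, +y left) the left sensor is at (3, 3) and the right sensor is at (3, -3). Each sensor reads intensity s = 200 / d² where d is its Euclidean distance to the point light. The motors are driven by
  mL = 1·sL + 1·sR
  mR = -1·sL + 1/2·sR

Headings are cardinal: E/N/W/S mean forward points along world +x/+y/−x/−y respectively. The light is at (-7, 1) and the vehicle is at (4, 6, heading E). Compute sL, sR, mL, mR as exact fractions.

10/13 1 23/13 -7/26

left sensor world pos  = (7, 9); dL² = 260
right sensor world pos = (7, 3); dR² = 200
sL = 200/260 = 10/13
sR = 200/200 = 1
mL = 1·sL + 1·sR = 23/13
mR = -1·sL + 1/2·sR = -7/26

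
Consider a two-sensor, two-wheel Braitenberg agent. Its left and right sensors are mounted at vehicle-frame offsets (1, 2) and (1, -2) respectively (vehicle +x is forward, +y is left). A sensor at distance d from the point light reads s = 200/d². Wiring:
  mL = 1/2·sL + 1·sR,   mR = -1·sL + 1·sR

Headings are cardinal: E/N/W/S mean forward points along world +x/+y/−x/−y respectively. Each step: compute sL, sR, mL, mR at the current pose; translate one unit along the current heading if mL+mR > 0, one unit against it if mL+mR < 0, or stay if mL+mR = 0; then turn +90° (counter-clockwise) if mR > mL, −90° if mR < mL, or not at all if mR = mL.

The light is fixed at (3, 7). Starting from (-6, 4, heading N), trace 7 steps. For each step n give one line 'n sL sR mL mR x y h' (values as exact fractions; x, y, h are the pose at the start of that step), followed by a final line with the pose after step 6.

n=0: pose=(-6,4,N); sL=8/5, sR=200/53; mL=1212/265, mR=576/265; mL+mR=1788/265 → advance +1; mR−mL=-12/5 → turn -1·90°
n=1: pose=(-6,5,E); sL=25/8, sR=5/2; mL=65/16, mR=-5/8; mL+mR=55/16 → advance +1; mR−mL=-75/16 → turn -1·90°
n=2: pose=(-5,5,S); sL=40/9, sR=200/109; mL=3980/981, mR=-2560/981; mL+mR=1420/981 → advance +1; mR−mL=-20/3 → turn -1·90°
n=3: pose=(-5,4,W); sL=100/53, sR=100/41; mL=7350/2173, mR=1200/2173; mL+mR=8550/2173 → advance +1; mR−mL=-150/53 → turn -1·90°
n=4: pose=(-6,4,N); sL=8/5, sR=200/53; mL=1212/265, mR=576/265; mL+mR=1788/265 → advance +1; mR−mL=-12/5 → turn -1·90°
n=5: pose=(-6,5,E); sL=25/8, sR=5/2; mL=65/16, mR=-5/8; mL+mR=55/16 → advance +1; mR−mL=-75/16 → turn -1·90°
n=6: pose=(-5,5,S); sL=40/9, sR=200/109; mL=3980/981, mR=-2560/981; mL+mR=1420/981 → advance +1; mR−mL=-20/3 → turn -1·90°

0 8/5 200/53 1212/265 576/265 -6 4 N
1 25/8 5/2 65/16 -5/8 -6 5 E
2 40/9 200/109 3980/981 -2560/981 -5 5 S
3 100/53 100/41 7350/2173 1200/2173 -5 4 W
4 8/5 200/53 1212/265 576/265 -6 4 N
5 25/8 5/2 65/16 -5/8 -6 5 E
6 40/9 200/109 3980/981 -2560/981 -5 5 S
final -5 4 W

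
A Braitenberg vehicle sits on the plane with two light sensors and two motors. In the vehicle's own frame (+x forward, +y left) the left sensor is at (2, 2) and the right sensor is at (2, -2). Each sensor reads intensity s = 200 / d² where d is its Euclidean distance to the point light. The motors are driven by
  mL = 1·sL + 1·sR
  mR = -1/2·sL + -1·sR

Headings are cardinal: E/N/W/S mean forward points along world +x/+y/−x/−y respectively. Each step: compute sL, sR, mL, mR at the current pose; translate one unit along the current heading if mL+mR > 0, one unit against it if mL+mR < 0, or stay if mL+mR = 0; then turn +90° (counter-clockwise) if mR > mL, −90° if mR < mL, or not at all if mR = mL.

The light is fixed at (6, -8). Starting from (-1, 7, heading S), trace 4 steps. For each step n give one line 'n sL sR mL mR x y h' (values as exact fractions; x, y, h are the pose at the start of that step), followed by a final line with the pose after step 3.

0 100/97 4/5 888/485 -638/485 -1 7 S
1 8/9 200/337 4496/3033 -3148/3033 -1 6 W
2 50/89 50/73 8100/6497 -6275/6497 -2 6 N
3 8/13 40/41 848/533 -684/533 -2 7 E
final -1 7 S

n=0: pose=(-1,7,S); sL=100/97, sR=4/5; mL=888/485, mR=-638/485; mL+mR=50/97 → advance +1; mR−mL=-1526/485 → turn -1·90°
n=1: pose=(-1,6,W); sL=8/9, sR=200/337; mL=4496/3033, mR=-3148/3033; mL+mR=4/9 → advance +1; mR−mL=-2548/1011 → turn -1·90°
n=2: pose=(-2,6,N); sL=50/89, sR=50/73; mL=8100/6497, mR=-6275/6497; mL+mR=25/89 → advance +1; mR−mL=-14375/6497 → turn -1·90°
n=3: pose=(-2,7,E); sL=8/13, sR=40/41; mL=848/533, mR=-684/533; mL+mR=4/13 → advance +1; mR−mL=-1532/533 → turn -1·90°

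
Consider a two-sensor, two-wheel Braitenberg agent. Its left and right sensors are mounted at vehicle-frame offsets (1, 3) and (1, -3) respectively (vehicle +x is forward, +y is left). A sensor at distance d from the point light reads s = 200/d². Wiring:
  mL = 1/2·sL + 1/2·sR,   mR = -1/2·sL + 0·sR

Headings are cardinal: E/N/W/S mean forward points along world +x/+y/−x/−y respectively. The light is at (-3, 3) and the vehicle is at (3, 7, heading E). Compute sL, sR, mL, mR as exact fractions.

100/49 4 148/49 -50/49

left sensor world pos  = (4, 10); dL² = 98
right sensor world pos = (4, 4); dR² = 50
sL = 200/98 = 100/49
sR = 200/50 = 4
mL = 1/2·sL + 1/2·sR = 148/49
mR = -1/2·sL + 0·sR = -50/49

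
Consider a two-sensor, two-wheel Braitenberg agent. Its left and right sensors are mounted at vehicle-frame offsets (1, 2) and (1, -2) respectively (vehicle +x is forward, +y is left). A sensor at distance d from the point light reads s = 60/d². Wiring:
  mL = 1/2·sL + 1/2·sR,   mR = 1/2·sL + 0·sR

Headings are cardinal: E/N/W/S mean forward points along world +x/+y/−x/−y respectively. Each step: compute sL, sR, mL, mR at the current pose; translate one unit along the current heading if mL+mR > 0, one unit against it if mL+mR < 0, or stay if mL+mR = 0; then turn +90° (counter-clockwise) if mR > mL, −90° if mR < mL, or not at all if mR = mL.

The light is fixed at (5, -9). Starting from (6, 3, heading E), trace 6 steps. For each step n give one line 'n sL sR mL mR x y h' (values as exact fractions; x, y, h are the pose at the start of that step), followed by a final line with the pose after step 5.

n=0: pose=(6,3,E); sL=3/10, sR=15/26; mL=57/130, mR=3/20; mL+mR=153/260 → advance +1; mR−mL=-15/52 → turn -1·90°
n=1: pose=(7,3,S); sL=60/137, sR=60/121; mL=7740/16577, mR=30/137; mL+mR=11370/16577 → advance +1; mR−mL=-30/121 → turn -1·90°
n=2: pose=(7,2,W); sL=30/41, sR=6/17; mL=378/697, mR=15/41; mL+mR=633/697 → advance +1; mR−mL=-3/17 → turn -1·90°
n=3: pose=(6,2,N); sL=12/29, sR=20/51; mL=596/1479, mR=6/29; mL+mR=902/1479 → advance +1; mR−mL=-10/51 → turn -1·90°
n=4: pose=(6,3,E); sL=3/10, sR=15/26; mL=57/130, mR=3/20; mL+mR=153/260 → advance +1; mR−mL=-15/52 → turn -1·90°
n=5: pose=(7,3,S); sL=60/137, sR=60/121; mL=7740/16577, mR=30/137; mL+mR=11370/16577 → advance +1; mR−mL=-30/121 → turn -1·90°

0 3/10 15/26 57/130 3/20 6 3 E
1 60/137 60/121 7740/16577 30/137 7 3 S
2 30/41 6/17 378/697 15/41 7 2 W
3 12/29 20/51 596/1479 6/29 6 2 N
4 3/10 15/26 57/130 3/20 6 3 E
5 60/137 60/121 7740/16577 30/137 7 3 S
final 7 2 W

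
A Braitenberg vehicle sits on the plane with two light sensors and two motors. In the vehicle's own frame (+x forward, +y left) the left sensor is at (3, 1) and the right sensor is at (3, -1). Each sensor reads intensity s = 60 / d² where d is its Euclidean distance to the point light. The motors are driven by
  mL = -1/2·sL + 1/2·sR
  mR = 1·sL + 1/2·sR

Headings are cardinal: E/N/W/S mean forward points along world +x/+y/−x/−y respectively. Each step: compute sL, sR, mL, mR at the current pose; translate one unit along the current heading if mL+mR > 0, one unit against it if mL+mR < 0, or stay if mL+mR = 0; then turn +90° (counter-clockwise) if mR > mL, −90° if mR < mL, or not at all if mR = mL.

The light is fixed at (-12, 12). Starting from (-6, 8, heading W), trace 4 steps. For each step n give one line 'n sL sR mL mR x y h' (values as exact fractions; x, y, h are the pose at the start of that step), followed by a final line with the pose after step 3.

0 30/17 10/3 40/51 175/51 -6 8 W
1 12/17 12/13 24/221 258/221 -7 8 S
2 3/4 3/5 -3/40 21/20 -7 7 E
3 60/29 60/53 -720/1537 4050/1537 -6 7 N
final -6 8 W

n=0: pose=(-6,8,W); sL=30/17, sR=10/3; mL=40/51, mR=175/51; mL+mR=215/51 → advance +1; mR−mL=45/17 → turn +1·90°
n=1: pose=(-7,8,S); sL=12/17, sR=12/13; mL=24/221, mR=258/221; mL+mR=282/221 → advance +1; mR−mL=18/17 → turn +1·90°
n=2: pose=(-7,7,E); sL=3/4, sR=3/5; mL=-3/40, mR=21/20; mL+mR=39/40 → advance +1; mR−mL=9/8 → turn +1·90°
n=3: pose=(-6,7,N); sL=60/29, sR=60/53; mL=-720/1537, mR=4050/1537; mL+mR=3330/1537 → advance +1; mR−mL=90/29 → turn +1·90°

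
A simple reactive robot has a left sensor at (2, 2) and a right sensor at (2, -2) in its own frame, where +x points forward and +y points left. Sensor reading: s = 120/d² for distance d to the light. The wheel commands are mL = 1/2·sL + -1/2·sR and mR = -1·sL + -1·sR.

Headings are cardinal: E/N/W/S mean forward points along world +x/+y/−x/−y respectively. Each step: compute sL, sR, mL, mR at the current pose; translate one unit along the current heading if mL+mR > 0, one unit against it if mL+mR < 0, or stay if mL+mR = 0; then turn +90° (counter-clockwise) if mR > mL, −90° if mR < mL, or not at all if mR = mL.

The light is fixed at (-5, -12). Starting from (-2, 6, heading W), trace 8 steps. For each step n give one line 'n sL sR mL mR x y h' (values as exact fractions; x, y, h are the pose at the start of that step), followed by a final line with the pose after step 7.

0 120/257 120/401 8640/103057 -78960/103057 -2 6 W
1 30/101 30/109 120/11009 -6300/11009 -1 6 N
2 120/397 40/87 -2720/34539 -26320/34539 -1 5 E
3 12/25 60/113 -72/2825 -2856/2825 -2 5 S
4 120/257 120/401 8640/103057 -78960/103057 -2 6 W
5 30/101 30/109 120/11009 -6300/11009 -1 6 N
6 120/397 40/87 -2720/34539 -26320/34539 -1 5 E
7 12/25 60/113 -72/2825 -2856/2825 -2 5 S
final -2 6 W

n=0: pose=(-2,6,W); sL=120/257, sR=120/401; mL=8640/103057, mR=-78960/103057; mL+mR=-70320/103057 → advance -1; mR−mL=-87600/103057 → turn -1·90°
n=1: pose=(-1,6,N); sL=30/101, sR=30/109; mL=120/11009, mR=-6300/11009; mL+mR=-6180/11009 → advance -1; mR−mL=-6420/11009 → turn -1·90°
n=2: pose=(-1,5,E); sL=120/397, sR=40/87; mL=-2720/34539, mR=-26320/34539; mL+mR=-9680/11513 → advance -1; mR−mL=-23600/34539 → turn -1·90°
n=3: pose=(-2,5,S); sL=12/25, sR=60/113; mL=-72/2825, mR=-2856/2825; mL+mR=-2928/2825 → advance -1; mR−mL=-2784/2825 → turn -1·90°
n=4: pose=(-2,6,W); sL=120/257, sR=120/401; mL=8640/103057, mR=-78960/103057; mL+mR=-70320/103057 → advance -1; mR−mL=-87600/103057 → turn -1·90°
n=5: pose=(-1,6,N); sL=30/101, sR=30/109; mL=120/11009, mR=-6300/11009; mL+mR=-6180/11009 → advance -1; mR−mL=-6420/11009 → turn -1·90°
n=6: pose=(-1,5,E); sL=120/397, sR=40/87; mL=-2720/34539, mR=-26320/34539; mL+mR=-9680/11513 → advance -1; mR−mL=-23600/34539 → turn -1·90°
n=7: pose=(-2,5,S); sL=12/25, sR=60/113; mL=-72/2825, mR=-2856/2825; mL+mR=-2928/2825 → advance -1; mR−mL=-2784/2825 → turn -1·90°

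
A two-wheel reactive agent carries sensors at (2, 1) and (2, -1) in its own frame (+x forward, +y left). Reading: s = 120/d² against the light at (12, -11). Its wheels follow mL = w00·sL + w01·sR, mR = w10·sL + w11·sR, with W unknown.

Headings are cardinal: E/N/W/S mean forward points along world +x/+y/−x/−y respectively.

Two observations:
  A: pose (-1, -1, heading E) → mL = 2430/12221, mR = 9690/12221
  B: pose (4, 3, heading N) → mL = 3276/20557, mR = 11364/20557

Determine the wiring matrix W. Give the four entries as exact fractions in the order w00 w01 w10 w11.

1 -1/2 1 1/2

obs A: pose=(-1,-1,E) → sL=60/121, sR=60/101, mL=2430/12221, mR=9690/12221
obs B: pose=(4,3,N) → sL=120/337, sR=24/61, mL=3276/20557, mR=11364/20557
sensor matrix S = [[60/121, 60/101], [120/337, 24/61]]; det S = -4129920/251227097
solve [mL_A; mL_B] = S·[w00; w01] and [mR_A; mR_B] = S·[w10; w11]:
  w00 = 1, w01 = -1/2, w10 = 1, w11 = 1/2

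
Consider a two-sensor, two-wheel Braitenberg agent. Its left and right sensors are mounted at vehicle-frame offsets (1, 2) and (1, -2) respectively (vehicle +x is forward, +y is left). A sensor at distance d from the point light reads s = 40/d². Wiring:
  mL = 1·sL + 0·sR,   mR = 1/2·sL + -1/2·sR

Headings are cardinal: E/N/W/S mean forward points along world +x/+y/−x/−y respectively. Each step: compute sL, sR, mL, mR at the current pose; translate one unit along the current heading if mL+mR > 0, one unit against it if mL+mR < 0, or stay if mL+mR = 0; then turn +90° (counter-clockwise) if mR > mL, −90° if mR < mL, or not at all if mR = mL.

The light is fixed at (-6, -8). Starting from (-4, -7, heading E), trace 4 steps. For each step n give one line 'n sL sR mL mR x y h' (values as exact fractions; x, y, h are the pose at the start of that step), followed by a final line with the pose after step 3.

n=0: pose=(-4,-7,E); sL=20/9, sR=4; mL=20/9, mR=-8/9; mL+mR=4/3 → advance +1; mR−mL=-28/9 → turn -1·90°
n=1: pose=(-3,-7,S); sL=8/5, sR=40; mL=8/5, mR=-96/5; mL+mR=-88/5 → advance -1; mR−mL=-104/5 → turn -1·90°
n=2: pose=(-3,-6,W); sL=10, sR=2; mL=10, mR=4; mL+mR=14 → advance +1; mR−mL=-6 → turn -1·90°
n=3: pose=(-4,-6,N); sL=40/9, sR=8/5; mL=40/9, mR=64/45; mL+mR=88/15 → advance +1; mR−mL=-136/45 → turn -1·90°

0 20/9 4 20/9 -8/9 -4 -7 E
1 8/5 40 8/5 -96/5 -3 -7 S
2 10 2 10 4 -3 -6 W
3 40/9 8/5 40/9 64/45 -4 -6 N
final -4 -5 E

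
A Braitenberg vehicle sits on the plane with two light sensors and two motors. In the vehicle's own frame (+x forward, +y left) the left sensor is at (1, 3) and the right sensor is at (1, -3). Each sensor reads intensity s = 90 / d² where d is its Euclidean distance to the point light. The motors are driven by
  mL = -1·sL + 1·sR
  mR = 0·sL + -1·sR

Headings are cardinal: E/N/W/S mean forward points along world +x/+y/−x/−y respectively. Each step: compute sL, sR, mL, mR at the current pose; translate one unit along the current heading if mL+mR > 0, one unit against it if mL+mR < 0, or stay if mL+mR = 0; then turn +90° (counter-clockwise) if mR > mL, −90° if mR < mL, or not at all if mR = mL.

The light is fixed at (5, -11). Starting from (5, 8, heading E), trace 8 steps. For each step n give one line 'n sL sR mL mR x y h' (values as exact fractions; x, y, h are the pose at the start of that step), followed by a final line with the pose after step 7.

0 18/97 90/257 4104/24929 -90/257 5 8 E
1 45/164 9/34 -27/2788 -9/34 4 8 S
2 90/293 90/533 -21600/156169 -90/533 4 9 W
3 1/5 1/5 0 -1/5 5 9 N
4 18/97 90/257 4104/24929 -90/257 5 8 E
5 45/164 9/34 -27/2788 -9/34 4 8 S
6 90/293 90/533 -21600/156169 -90/533 4 9 W
7 1/5 1/5 0 -1/5 5 9 N
final 5 8 E

n=0: pose=(5,8,E); sL=18/97, sR=90/257; mL=4104/24929, mR=-90/257; mL+mR=-18/97 → advance -1; mR−mL=-12834/24929 → turn -1·90°
n=1: pose=(4,8,S); sL=45/164, sR=9/34; mL=-27/2788, mR=-9/34; mL+mR=-45/164 → advance -1; mR−mL=-711/2788 → turn -1·90°
n=2: pose=(4,9,W); sL=90/293, sR=90/533; mL=-21600/156169, mR=-90/533; mL+mR=-90/293 → advance -1; mR−mL=-4770/156169 → turn -1·90°
n=3: pose=(5,9,N); sL=1/5, sR=1/5; mL=0, mR=-1/5; mL+mR=-1/5 → advance -1; mR−mL=-1/5 → turn -1·90°
n=4: pose=(5,8,E); sL=18/97, sR=90/257; mL=4104/24929, mR=-90/257; mL+mR=-18/97 → advance -1; mR−mL=-12834/24929 → turn -1·90°
n=5: pose=(4,8,S); sL=45/164, sR=9/34; mL=-27/2788, mR=-9/34; mL+mR=-45/164 → advance -1; mR−mL=-711/2788 → turn -1·90°
n=6: pose=(4,9,W); sL=90/293, sR=90/533; mL=-21600/156169, mR=-90/533; mL+mR=-90/293 → advance -1; mR−mL=-4770/156169 → turn -1·90°
n=7: pose=(5,9,N); sL=1/5, sR=1/5; mL=0, mR=-1/5; mL+mR=-1/5 → advance -1; mR−mL=-1/5 → turn -1·90°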